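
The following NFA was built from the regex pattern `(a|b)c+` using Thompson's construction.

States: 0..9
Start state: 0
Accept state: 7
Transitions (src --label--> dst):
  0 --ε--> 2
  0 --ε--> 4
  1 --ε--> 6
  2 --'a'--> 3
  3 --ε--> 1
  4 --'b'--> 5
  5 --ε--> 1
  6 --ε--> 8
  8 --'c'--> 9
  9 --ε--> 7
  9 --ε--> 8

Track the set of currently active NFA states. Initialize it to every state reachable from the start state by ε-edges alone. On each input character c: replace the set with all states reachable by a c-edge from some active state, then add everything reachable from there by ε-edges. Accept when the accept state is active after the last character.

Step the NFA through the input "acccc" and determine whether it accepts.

Answer: ACCEPT

Derivation:
S₀ = ε-closure({0}) = {0,2,4}
'a' @ 1: {1,3,6,8}
'c' @ 2: {7,8,9}  (accept∈set)
'c' @ 3: {7,8,9}  (accept∈set)
'c' @ 4: {7,8,9}  (accept∈set)
'c' @ 5: {7,8,9}  (accept∈set)
end set {7,8,9} — state 7 in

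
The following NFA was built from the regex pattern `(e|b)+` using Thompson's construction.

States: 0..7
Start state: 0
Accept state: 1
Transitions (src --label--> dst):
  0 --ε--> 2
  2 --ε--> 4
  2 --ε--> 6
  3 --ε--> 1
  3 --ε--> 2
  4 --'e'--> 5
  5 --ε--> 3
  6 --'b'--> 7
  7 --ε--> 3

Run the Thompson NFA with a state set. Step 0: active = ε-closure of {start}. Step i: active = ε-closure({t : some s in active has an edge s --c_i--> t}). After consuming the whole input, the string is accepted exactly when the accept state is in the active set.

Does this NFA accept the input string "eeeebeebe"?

start: ε-closure({0}) = {0,2,4,6}
'e' @ 1: {1,2,3,4,5,6}  ✓accept
'e' @ 2: {1,2,3,4,5,6}  ✓accept
'e' @ 3: {1,2,3,4,5,6}  ✓accept
'e' @ 4: {1,2,3,4,5,6}  ✓accept
'b' @ 5: {1,2,3,4,6,7}  ✓accept
'e' @ 6: {1,2,3,4,5,6}  ✓accept
'e' @ 7: {1,2,3,4,5,6}  ✓accept
'b' @ 8: {1,2,3,4,6,7}  ✓accept
'e' @ 9: {1,2,3,4,5,6}  ✓accept
end set {1,2,3,4,5,6} — state 1 in

Answer: ACCEPT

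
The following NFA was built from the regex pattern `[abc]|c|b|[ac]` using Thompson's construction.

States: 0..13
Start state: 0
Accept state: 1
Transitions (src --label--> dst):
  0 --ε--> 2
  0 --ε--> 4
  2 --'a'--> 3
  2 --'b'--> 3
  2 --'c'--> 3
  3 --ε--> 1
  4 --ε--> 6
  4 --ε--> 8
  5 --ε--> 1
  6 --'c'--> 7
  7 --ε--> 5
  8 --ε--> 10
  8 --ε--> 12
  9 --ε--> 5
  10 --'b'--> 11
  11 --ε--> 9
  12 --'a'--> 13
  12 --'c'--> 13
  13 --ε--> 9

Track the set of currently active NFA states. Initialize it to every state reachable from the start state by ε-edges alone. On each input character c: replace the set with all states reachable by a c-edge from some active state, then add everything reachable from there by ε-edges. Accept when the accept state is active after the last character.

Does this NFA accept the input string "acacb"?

Answer: REJECT

Steps:
start: ε-closure({0}) = {0,2,4,6,8,10,12}
'a' @ 1: {1,3,5,9,13}  [accepting]
'c' @ 2: {}  — no active states
rest 'acb' ignored (set empty)
final: {}; accept 1 not in set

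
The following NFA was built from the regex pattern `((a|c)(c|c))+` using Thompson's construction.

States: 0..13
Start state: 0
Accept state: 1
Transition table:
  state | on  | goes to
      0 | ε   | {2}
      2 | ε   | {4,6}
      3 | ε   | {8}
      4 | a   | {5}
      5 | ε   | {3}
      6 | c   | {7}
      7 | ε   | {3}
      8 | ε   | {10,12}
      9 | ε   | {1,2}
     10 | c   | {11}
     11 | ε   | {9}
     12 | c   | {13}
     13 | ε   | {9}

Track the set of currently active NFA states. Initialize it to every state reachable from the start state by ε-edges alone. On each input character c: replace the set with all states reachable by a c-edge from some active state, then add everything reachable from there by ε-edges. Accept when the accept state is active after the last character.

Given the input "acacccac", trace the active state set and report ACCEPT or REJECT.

start: ε-closure({0}) = {0,2,4,6}
'a' @ 1: {3,5,8,10,12}
'c' @ 2: {1,2,4,6,9,11,13}  (accept∈set)
'a' @ 3: {3,5,8,10,12}
'c' @ 4: {1,2,4,6,9,11,13}  (accept∈set)
'c' @ 5: {3,7,8,10,12}
'c' @ 6: {1,2,4,6,9,11,13}  (accept∈set)
'a' @ 7: {3,5,8,10,12}
'c' @ 8: {1,2,4,6,9,11,13}  (accept∈set)
after full input: {1,2,4,6,9,11,13}  (accept=1 in)

Answer: ACCEPT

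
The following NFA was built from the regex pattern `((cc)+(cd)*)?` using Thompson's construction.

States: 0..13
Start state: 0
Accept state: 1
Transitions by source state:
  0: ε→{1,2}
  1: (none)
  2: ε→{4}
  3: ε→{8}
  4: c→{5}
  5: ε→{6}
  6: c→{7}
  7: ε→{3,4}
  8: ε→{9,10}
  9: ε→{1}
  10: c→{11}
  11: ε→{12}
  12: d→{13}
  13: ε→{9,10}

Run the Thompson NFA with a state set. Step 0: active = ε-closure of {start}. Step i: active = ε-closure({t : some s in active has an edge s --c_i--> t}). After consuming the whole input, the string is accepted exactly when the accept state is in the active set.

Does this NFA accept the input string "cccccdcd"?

Answer: ACCEPT

Derivation:
start: ε-closure({0}) = {0,1,2,4}
'c' @ 1: {5,6}
'c' @ 2: {1,3,4,7,8,9,10}  (accept∈set)
'c' @ 3: {5,6,11,12}
'c' @ 4: {1,3,4,7,8,9,10}  (accept∈set)
'c' @ 5: {5,6,11,12}
'd' @ 6: {1,9,10,13}  (accept∈set)
'c' @ 7: {11,12}
'd' @ 8: {1,9,10,13}  (accept∈set)
after full input: {1,9,10,13}  (accept=1 in)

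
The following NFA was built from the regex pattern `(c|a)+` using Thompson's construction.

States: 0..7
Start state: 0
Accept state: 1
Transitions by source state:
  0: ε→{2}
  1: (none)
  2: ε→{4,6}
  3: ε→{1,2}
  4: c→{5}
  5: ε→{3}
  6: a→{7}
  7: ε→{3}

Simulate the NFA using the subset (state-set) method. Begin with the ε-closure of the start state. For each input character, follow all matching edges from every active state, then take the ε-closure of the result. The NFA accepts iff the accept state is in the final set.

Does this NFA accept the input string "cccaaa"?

initial (ε-close {0}): {0,2,4,6}
'c' @ 1: {1,2,3,4,5,6}  ✓accept
'c' @ 2: {1,2,3,4,5,6}  ✓accept
'c' @ 3: {1,2,3,4,5,6}  ✓accept
'a' @ 4: {1,2,3,4,6,7}  ✓accept
'a' @ 5: {1,2,3,4,6,7}  ✓accept
'a' @ 6: {1,2,3,4,6,7}  ✓accept
final: {1,2,3,4,6,7}; accept 1 in set

Answer: ACCEPT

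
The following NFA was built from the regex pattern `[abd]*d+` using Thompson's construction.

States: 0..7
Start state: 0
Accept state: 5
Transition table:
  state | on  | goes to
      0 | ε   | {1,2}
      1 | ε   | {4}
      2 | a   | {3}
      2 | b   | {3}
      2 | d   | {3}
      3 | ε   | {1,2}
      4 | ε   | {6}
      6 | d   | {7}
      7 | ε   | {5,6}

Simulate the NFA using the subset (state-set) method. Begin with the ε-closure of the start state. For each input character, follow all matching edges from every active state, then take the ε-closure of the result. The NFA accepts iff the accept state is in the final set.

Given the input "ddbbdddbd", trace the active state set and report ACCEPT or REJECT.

S₀ = ε-closure({0}) = {0,1,2,4,6}
'd' @ 1: {1,2,3,4,5,6,7}  ✓accept
'd' @ 2: {1,2,3,4,5,6,7}  ✓accept
'b' @ 3: {1,2,3,4,6}
'b' @ 4: {1,2,3,4,6}
'd' @ 5: {1,2,3,4,5,6,7}  ✓accept
'd' @ 6: {1,2,3,4,5,6,7}  ✓accept
'd' @ 7: {1,2,3,4,5,6,7}  ✓accept
'b' @ 8: {1,2,3,4,6}
'd' @ 9: {1,2,3,4,5,6,7}  ✓accept
final: {1,2,3,4,5,6,7}; accept 5 in set

Answer: ACCEPT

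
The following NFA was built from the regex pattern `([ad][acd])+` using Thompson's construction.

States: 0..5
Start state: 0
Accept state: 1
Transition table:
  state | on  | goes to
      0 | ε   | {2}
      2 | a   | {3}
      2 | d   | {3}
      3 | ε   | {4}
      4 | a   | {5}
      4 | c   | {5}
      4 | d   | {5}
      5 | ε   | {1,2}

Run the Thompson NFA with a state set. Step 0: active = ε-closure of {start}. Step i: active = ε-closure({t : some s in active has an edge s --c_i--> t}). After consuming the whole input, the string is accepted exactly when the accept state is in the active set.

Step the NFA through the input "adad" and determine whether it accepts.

Answer: ACCEPT

Trace:
start: ε-closure({0}) = {0,2}
'a' @ 1: {3,4}
'd' @ 2: {1,2,5}  (accept∈set)
'a' @ 3: {3,4}
'd' @ 4: {1,2,5}  (accept∈set)
end set {1,2,5} — state 1 in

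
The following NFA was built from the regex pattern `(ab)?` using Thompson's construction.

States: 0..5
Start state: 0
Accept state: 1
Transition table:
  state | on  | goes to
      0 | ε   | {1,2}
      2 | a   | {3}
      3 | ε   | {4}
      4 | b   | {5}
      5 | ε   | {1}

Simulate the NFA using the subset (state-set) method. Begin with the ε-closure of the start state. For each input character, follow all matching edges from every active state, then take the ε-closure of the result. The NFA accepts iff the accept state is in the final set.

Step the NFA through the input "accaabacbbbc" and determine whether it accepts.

initial (ε-close {0}): {0,1,2}
'a' @ 1: {3,4}
'c' @ 2: {}  — state set empty
rest 'caabacbbbc' ignored (set empty)
after full input: {}  (accept=1 not in)

Answer: REJECT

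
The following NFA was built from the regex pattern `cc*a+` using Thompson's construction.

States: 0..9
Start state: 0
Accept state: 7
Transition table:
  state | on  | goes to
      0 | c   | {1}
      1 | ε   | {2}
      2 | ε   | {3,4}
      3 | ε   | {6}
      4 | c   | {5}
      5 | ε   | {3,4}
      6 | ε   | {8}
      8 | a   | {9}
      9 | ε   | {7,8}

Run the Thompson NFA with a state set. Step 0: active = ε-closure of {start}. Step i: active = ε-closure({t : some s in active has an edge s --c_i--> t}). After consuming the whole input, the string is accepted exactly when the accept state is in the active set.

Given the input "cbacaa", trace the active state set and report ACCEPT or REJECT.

Answer: REJECT

Steps:
initial (ε-close {0}): {0}
'c' @ 1: {1,2,3,4,6,8}
'b' @ 2: {}  — no active states
rest 'acaa' ignored (set empty)
end set {} — state 7 not in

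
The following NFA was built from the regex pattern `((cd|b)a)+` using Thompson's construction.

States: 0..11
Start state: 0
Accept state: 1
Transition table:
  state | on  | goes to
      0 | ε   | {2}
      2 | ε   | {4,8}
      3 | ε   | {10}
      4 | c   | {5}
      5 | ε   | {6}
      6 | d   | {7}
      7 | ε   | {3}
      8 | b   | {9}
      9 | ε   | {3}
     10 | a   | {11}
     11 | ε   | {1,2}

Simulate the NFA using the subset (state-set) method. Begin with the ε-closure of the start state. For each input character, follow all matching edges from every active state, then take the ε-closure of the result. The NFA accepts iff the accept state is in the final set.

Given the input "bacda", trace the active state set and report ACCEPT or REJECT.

S₀ = ε-closure({0}) = {0,2,4,8}
'b' @ 1: {3,9,10}
'a' @ 2: {1,2,4,8,11}  (accept∈set)
'c' @ 3: {5,6}
'd' @ 4: {3,7,10}
'a' @ 5: {1,2,4,8,11}  (accept∈set)
final: {1,2,4,8,11}; accept 1 in set

Answer: ACCEPT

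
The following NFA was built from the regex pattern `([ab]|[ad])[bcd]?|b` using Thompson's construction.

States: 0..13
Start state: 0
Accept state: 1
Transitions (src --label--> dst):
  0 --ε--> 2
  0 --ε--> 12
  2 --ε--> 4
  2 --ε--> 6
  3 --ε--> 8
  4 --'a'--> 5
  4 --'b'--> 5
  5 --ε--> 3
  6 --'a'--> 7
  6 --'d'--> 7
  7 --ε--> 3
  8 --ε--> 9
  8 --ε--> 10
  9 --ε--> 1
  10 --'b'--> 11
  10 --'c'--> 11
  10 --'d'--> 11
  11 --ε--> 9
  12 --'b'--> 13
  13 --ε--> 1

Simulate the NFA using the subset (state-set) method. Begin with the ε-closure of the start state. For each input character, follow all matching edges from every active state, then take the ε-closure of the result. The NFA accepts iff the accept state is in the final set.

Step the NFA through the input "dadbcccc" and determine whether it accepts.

Answer: REJECT

Trace:
initial (ε-close {0}): {0,2,4,6,12}
'd' @ 1: {1,3,7,8,9,10}  [accepting]
'a' @ 2: {}  — dead — no transitions
rest 'dbcccc' ignored (set empty)
final: {}; accept 1 not in set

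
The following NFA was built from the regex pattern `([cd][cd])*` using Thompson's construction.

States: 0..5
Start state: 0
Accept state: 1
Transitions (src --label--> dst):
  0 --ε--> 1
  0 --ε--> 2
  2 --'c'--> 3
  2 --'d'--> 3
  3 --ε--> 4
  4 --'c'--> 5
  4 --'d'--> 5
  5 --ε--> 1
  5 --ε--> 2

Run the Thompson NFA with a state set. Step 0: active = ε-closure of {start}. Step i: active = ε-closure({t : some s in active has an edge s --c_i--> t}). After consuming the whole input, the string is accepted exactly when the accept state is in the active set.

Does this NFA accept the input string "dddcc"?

initial (ε-close {0}): {0,1,2}
'd' @ 1: {3,4}
'd' @ 2: {1,2,5}  ✓accept
'd' @ 3: {3,4}
'c' @ 4: {1,2,5}  ✓accept
'c' @ 5: {3,4}
end set {3,4} — state 1 not in

Answer: REJECT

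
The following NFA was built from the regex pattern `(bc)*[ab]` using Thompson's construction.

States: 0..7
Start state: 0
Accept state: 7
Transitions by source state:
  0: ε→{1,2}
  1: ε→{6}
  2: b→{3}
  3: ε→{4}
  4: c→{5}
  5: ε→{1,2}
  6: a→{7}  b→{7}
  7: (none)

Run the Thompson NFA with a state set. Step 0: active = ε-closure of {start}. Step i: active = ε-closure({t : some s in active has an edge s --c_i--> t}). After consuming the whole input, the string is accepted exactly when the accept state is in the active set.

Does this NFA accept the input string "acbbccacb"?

Answer: REJECT

Derivation:
S₀ = ε-closure({0}) = {0,1,2,6}
'a' @ 1: {7}  (accept∈set)
'c' @ 2: {}  — no active states
rest 'bbccacb' ignored (set empty)
final: {}; accept 7 not in set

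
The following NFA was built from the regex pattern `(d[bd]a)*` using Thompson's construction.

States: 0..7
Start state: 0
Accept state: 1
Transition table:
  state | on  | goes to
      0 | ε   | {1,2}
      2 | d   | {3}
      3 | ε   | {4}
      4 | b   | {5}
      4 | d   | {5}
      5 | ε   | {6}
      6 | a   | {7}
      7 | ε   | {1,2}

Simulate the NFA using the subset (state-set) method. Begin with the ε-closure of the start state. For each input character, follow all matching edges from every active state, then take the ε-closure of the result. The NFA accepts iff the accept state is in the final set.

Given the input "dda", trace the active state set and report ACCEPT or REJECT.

initial (ε-close {0}): {0,1,2}
'd' @ 1: {3,4}
'd' @ 2: {5,6}
'a' @ 3: {1,2,7}  (accept∈set)
final: {1,2,7}; accept 1 in set

Answer: ACCEPT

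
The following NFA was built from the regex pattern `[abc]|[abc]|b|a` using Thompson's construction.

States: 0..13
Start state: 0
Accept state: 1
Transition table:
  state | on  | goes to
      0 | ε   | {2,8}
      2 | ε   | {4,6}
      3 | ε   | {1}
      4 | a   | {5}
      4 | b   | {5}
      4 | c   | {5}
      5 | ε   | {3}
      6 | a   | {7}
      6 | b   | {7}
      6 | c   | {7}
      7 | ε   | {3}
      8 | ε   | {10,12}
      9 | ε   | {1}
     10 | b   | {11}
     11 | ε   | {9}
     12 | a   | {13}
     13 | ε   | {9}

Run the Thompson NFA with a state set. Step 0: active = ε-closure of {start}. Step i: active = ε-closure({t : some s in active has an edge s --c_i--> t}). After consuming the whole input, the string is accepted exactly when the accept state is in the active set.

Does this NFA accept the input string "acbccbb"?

start: ε-closure({0}) = {0,2,4,6,8,10,12}
'a' @ 1: {1,3,5,7,9,13}  ✓accept
'c' @ 2: {}  — state set empty
rest 'bccbb' ignored (set empty)
after full input: {}  (accept=1 not in)

Answer: REJECT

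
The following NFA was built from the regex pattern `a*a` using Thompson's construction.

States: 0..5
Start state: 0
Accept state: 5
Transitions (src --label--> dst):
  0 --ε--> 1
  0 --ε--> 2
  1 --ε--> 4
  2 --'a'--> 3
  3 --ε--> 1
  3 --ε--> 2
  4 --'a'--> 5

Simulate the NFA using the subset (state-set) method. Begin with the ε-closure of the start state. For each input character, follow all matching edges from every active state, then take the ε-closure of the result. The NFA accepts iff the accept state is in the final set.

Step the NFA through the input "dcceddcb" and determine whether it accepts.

initial (ε-close {0}): {0,1,2,4}
'd' @ 1: {}  — state set empty
rest 'cceddcb' ignored (set empty)
final: {}; accept 5 not in set

Answer: REJECT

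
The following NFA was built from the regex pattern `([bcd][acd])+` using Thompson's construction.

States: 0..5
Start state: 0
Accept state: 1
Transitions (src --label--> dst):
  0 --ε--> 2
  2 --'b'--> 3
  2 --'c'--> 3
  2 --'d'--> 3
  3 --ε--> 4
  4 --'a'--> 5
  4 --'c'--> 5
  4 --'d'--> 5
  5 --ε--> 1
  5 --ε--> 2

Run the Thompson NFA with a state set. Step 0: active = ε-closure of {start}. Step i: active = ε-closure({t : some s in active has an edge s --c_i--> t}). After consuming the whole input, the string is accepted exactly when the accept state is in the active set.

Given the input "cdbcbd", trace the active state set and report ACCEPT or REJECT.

Answer: ACCEPT

Derivation:
start: ε-closure({0}) = {0,2}
'c' @ 1: {3,4}
'd' @ 2: {1,2,5}  (accept∈set)
'b' @ 3: {3,4}
'c' @ 4: {1,2,5}  (accept∈set)
'b' @ 5: {3,4}
'd' @ 6: {1,2,5}  (accept∈set)
after full input: {1,2,5}  (accept=1 in)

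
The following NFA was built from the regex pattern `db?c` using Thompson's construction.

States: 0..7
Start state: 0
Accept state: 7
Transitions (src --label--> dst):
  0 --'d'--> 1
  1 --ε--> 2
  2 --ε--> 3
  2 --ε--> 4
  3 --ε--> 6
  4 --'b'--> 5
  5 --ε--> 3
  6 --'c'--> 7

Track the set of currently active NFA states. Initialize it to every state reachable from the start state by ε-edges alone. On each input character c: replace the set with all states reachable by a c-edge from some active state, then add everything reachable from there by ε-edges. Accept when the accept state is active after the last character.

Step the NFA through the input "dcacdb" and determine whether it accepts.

Answer: REJECT

Trace:
S₀ = ε-closure({0}) = {0}
'd' @ 1: {1,2,3,4,6}
'c' @ 2: {7}  ✓accept
'a' @ 3: {}  — state set empty
rest 'cdb' ignored (set empty)
final: {}; accept 7 not in set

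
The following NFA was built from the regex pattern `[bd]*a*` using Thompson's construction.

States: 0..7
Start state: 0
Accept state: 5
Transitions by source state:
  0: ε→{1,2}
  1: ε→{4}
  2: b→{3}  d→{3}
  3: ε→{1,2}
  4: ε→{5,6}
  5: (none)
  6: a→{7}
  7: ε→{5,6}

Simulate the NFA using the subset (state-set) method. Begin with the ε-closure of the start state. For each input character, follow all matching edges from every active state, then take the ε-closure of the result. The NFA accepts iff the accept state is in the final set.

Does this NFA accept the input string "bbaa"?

Answer: ACCEPT

Steps:
S₀ = ε-closure({0}) = {0,1,2,4,5,6}
'b' @ 1: {1,2,3,4,5,6}  [accepting]
'b' @ 2: {1,2,3,4,5,6}  [accepting]
'a' @ 3: {5,6,7}  [accepting]
'a' @ 4: {5,6,7}  [accepting]
end set {5,6,7} — state 5 in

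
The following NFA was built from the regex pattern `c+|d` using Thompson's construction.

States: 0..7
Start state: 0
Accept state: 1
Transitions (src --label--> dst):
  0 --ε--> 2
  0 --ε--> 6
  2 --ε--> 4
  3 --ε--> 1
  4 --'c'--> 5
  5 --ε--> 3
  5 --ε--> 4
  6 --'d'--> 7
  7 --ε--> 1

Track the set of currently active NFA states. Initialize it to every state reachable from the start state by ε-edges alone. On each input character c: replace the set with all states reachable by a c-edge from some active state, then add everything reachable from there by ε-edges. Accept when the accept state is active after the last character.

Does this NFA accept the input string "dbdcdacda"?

Answer: REJECT

Derivation:
S₀ = ε-closure({0}) = {0,2,4,6}
'd' @ 1: {1,7}  (accept∈set)
'b' @ 2: {}  — dead — no transitions
rest 'dcdacda' ignored (set empty)
end set {} — state 1 not in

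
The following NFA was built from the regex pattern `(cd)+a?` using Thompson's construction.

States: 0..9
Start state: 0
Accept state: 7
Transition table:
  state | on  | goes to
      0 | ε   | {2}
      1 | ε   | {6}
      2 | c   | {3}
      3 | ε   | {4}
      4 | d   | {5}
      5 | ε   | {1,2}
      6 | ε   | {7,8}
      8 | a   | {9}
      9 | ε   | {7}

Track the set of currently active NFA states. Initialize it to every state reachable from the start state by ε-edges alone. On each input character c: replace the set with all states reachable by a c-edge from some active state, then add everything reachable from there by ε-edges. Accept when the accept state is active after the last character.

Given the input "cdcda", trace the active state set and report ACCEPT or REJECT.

initial (ε-close {0}): {0,2}
'c' @ 1: {3,4}
'd' @ 2: {1,2,5,6,7,8}  (accept∈set)
'c' @ 3: {3,4}
'd' @ 4: {1,2,5,6,7,8}  (accept∈set)
'a' @ 5: {7,9}  (accept∈set)
final: {7,9}; accept 7 in set

Answer: ACCEPT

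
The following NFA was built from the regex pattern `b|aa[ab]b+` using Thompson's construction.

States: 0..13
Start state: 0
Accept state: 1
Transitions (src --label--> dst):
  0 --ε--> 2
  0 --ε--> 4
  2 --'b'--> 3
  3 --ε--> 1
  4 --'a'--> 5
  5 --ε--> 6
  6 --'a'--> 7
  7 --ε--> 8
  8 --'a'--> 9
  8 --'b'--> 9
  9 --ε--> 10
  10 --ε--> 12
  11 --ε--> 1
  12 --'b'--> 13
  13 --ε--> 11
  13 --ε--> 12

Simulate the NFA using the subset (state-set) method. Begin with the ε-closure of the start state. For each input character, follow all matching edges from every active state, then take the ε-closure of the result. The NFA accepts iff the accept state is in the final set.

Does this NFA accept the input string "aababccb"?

Answer: REJECT

Steps:
initial (ε-close {0}): {0,2,4}
'a' @ 1: {5,6}
'a' @ 2: {7,8}
'b' @ 3: {9,10,12}
'a' @ 4: {}  — no active states
rest 'bccb' ignored (set empty)
final: {}; accept 1 not in set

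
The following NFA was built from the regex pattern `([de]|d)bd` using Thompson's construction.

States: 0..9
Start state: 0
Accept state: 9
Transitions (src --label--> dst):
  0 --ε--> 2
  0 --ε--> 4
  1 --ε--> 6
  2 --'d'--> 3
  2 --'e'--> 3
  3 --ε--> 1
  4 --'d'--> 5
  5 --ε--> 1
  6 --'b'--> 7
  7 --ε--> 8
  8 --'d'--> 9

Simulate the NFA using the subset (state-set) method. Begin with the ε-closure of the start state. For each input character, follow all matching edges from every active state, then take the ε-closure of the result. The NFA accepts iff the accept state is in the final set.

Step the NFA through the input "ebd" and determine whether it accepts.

S₀ = ε-closure({0}) = {0,2,4}
'e' @ 1: {1,3,6}
'b' @ 2: {7,8}
'd' @ 3: {9}  ✓accept
end set {9} — state 9 in

Answer: ACCEPT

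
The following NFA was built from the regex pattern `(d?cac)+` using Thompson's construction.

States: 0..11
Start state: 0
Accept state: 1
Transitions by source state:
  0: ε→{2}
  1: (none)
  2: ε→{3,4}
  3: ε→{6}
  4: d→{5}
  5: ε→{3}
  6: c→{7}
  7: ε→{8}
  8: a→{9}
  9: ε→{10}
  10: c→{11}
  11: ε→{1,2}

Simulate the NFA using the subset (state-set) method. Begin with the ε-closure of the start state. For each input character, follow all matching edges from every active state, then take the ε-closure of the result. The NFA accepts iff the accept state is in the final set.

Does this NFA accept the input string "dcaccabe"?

S₀ = ε-closure({0}) = {0,2,3,4,6}
'd' @ 1: {3,5,6}
'c' @ 2: {7,8}
'a' @ 3: {9,10}
'c' @ 4: {1,2,3,4,6,11}  ✓accept
'c' @ 5: {7,8}
'a' @ 6: {9,10}
'b' @ 7: {}  — dead — no transitions
rest 'e' ignored (set empty)
end set {} — state 1 not in

Answer: REJECT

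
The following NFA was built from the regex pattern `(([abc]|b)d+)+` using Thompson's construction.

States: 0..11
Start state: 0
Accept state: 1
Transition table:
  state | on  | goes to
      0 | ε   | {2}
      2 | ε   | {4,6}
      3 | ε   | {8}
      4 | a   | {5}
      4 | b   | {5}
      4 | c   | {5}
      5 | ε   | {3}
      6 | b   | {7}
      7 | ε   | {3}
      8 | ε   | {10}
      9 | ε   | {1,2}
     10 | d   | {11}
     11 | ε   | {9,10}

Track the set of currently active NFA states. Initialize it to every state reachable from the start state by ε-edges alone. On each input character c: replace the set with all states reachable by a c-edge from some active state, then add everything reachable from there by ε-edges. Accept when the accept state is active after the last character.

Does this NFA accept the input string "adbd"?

Answer: ACCEPT

Trace:
start: ε-closure({0}) = {0,2,4,6}
'a' @ 1: {3,5,8,10}
'd' @ 2: {1,2,4,6,9,10,11}  ✓accept
'b' @ 3: {3,5,7,8,10}
'd' @ 4: {1,2,4,6,9,10,11}  ✓accept
end set {1,2,4,6,9,10,11} — state 1 in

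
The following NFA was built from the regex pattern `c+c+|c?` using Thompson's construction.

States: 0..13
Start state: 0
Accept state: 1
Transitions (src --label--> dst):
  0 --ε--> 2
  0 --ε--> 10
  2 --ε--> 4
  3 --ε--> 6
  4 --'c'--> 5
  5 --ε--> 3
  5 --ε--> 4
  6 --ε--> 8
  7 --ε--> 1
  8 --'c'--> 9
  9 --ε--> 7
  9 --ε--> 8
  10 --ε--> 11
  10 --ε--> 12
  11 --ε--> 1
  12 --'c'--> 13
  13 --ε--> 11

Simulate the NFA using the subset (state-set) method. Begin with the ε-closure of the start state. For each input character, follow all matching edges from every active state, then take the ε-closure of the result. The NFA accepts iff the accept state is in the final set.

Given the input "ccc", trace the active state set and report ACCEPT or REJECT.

initial (ε-close {0}): {0,1,2,4,10,11,12}
'c' @ 1: {1,3,4,5,6,8,11,13}  ✓accept
'c' @ 2: {1,3,4,5,6,7,8,9}  ✓accept
'c' @ 3: {1,3,4,5,6,7,8,9}  ✓accept
final: {1,3,4,5,6,7,8,9}; accept 1 in set

Answer: ACCEPT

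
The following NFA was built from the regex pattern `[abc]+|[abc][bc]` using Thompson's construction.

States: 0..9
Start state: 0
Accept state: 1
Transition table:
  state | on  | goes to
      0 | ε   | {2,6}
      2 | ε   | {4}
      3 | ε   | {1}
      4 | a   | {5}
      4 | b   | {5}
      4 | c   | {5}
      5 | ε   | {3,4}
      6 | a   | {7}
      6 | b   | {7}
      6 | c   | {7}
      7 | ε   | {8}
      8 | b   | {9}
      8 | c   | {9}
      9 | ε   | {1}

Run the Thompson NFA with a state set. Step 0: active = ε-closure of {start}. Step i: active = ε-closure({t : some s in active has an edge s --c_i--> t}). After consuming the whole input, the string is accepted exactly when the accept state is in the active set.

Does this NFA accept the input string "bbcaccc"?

start: ε-closure({0}) = {0,2,4,6}
'b' @ 1: {1,3,4,5,7,8}  [accepting]
'b' @ 2: {1,3,4,5,9}  [accepting]
'c' @ 3: {1,3,4,5}  [accepting]
'a' @ 4: {1,3,4,5}  [accepting]
'c' @ 5: {1,3,4,5}  [accepting]
'c' @ 6: {1,3,4,5}  [accepting]
'c' @ 7: {1,3,4,5}  [accepting]
end set {1,3,4,5} — state 1 in

Answer: ACCEPT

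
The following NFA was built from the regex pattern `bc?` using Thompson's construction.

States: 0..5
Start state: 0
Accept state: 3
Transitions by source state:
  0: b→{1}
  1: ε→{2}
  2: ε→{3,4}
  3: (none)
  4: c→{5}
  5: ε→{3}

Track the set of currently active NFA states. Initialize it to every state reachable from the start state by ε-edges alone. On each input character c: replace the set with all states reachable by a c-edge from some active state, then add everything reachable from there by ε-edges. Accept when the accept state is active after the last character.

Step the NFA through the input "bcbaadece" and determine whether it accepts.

Answer: REJECT

Steps:
initial (ε-close {0}): {0}
'b' @ 1: {1,2,3,4}  (accept∈set)
'c' @ 2: {3,5}  (accept∈set)
'b' @ 3: {}  — dead — no transitions
rest 'aadece' ignored (set empty)
end set {} — state 3 not in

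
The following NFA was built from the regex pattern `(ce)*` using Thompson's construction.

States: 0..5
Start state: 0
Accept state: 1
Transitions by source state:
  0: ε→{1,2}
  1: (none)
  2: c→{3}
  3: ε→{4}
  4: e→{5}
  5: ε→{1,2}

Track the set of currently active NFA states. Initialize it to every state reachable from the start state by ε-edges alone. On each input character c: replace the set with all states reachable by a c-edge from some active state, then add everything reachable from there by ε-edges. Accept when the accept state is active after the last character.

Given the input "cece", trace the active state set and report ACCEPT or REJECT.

S₀ = ε-closure({0}) = {0,1,2}
'c' @ 1: {3,4}
'e' @ 2: {1,2,5}  [accepting]
'c' @ 3: {3,4}
'e' @ 4: {1,2,5}  [accepting]
end set {1,2,5} — state 1 in

Answer: ACCEPT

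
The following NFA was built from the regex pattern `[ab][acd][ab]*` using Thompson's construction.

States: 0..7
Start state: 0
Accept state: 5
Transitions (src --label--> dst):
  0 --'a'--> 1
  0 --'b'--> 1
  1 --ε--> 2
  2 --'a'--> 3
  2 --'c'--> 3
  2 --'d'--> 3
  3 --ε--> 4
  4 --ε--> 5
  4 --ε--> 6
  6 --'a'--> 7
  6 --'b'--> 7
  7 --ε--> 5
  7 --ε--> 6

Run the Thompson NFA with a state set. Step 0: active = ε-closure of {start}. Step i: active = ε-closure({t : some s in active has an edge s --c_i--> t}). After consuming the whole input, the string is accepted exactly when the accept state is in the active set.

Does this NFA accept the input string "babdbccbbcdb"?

Answer: REJECT

Steps:
start: ε-closure({0}) = {0}
'b' @ 1: {1,2}
'a' @ 2: {3,4,5,6}  ✓accept
'b' @ 3: {5,6,7}  ✓accept
'd' @ 4: {}  — dead — no transitions
rest 'bccbbcdb' ignored (set empty)
after full input: {}  (accept=5 not in)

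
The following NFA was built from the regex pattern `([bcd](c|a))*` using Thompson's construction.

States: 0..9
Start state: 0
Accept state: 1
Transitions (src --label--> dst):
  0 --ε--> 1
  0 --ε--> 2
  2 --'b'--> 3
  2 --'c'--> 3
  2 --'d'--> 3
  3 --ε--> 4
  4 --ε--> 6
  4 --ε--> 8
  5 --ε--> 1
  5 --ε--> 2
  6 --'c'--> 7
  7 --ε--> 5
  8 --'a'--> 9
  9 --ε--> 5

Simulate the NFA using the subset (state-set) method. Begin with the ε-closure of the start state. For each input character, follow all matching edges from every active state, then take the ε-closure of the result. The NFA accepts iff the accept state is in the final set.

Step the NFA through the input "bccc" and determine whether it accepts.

start: ε-closure({0}) = {0,1,2}
'b' @ 1: {3,4,6,8}
'c' @ 2: {1,2,5,7}  ✓accept
'c' @ 3: {3,4,6,8}
'c' @ 4: {1,2,5,7}  ✓accept
end set {1,2,5,7} — state 1 in

Answer: ACCEPT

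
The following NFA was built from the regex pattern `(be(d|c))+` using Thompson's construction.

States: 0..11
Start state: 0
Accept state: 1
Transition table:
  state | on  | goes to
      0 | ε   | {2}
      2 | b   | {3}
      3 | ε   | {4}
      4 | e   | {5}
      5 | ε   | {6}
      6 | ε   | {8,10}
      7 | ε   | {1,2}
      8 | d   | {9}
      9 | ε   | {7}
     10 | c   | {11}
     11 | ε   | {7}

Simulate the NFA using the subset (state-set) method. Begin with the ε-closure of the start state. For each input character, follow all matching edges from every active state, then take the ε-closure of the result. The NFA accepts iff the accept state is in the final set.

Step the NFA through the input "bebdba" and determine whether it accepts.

initial (ε-close {0}): {0,2}
'b' @ 1: {3,4}
'e' @ 2: {5,6,8,10}
'b' @ 3: {}  — state set empty
rest 'dba' ignored (set empty)
final: {}; accept 1 not in set

Answer: REJECT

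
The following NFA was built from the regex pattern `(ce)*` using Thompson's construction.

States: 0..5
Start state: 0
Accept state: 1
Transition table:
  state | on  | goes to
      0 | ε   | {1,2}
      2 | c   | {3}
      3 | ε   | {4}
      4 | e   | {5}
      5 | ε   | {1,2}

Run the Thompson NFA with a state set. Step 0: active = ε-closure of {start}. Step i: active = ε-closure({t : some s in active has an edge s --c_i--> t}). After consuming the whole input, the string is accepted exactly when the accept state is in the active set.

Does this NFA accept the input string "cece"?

Answer: ACCEPT

Derivation:
start: ε-closure({0}) = {0,1,2}
'c' @ 1: {3,4}
'e' @ 2: {1,2,5}  ✓accept
'c' @ 3: {3,4}
'e' @ 4: {1,2,5}  ✓accept
after full input: {1,2,5}  (accept=1 in)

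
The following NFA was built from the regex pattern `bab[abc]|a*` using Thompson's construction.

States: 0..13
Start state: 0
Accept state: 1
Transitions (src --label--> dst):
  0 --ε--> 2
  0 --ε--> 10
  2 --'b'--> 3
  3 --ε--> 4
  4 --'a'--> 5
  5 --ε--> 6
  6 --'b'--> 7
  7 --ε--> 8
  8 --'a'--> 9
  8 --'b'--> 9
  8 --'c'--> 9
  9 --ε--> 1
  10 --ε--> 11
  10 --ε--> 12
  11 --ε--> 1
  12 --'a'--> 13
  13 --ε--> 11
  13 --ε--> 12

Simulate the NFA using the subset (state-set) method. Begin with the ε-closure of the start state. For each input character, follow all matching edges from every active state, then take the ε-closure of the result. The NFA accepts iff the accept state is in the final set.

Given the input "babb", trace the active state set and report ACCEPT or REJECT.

initial (ε-close {0}): {0,1,2,10,11,12}
'b' @ 1: {3,4}
'a' @ 2: {5,6}
'b' @ 3: {7,8}
'b' @ 4: {1,9}  ✓accept
end set {1,9} — state 1 in

Answer: ACCEPT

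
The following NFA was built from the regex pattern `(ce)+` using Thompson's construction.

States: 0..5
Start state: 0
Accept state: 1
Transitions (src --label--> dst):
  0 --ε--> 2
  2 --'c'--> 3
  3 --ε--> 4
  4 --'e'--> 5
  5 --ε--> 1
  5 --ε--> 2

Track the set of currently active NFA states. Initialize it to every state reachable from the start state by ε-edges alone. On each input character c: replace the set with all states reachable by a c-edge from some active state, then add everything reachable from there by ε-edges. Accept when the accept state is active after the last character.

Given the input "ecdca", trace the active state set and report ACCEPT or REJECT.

initial (ε-close {0}): {0,2}
'e' @ 1: {}  — state set empty
rest 'cdca' ignored (set empty)
end set {} — state 1 not in

Answer: REJECT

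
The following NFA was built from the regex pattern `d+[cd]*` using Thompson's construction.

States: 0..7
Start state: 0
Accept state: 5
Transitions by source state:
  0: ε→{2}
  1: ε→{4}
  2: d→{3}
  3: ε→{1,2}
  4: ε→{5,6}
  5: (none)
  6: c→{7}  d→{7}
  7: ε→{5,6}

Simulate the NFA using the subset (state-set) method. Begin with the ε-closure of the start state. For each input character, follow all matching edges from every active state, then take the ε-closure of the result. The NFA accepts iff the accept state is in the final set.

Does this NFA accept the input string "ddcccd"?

start: ε-closure({0}) = {0,2}
'd' @ 1: {1,2,3,4,5,6}  [accepting]
'd' @ 2: {1,2,3,4,5,6,7}  [accepting]
'c' @ 3: {5,6,7}  [accepting]
'c' @ 4: {5,6,7}  [accepting]
'c' @ 5: {5,6,7}  [accepting]
'd' @ 6: {5,6,7}  [accepting]
final: {5,6,7}; accept 5 in set

Answer: ACCEPT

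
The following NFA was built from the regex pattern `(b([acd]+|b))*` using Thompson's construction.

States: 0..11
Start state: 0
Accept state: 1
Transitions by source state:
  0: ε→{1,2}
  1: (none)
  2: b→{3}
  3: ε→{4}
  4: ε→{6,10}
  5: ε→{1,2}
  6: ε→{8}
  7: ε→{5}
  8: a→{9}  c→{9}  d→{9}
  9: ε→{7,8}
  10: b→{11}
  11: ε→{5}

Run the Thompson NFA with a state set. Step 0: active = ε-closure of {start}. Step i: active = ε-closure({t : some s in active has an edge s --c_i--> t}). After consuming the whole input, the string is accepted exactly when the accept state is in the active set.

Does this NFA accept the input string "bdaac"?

S₀ = ε-closure({0}) = {0,1,2}
'b' @ 1: {3,4,6,8,10}
'd' @ 2: {1,2,5,7,8,9}  ✓accept
'a' @ 3: {1,2,5,7,8,9}  ✓accept
'a' @ 4: {1,2,5,7,8,9}  ✓accept
'c' @ 5: {1,2,5,7,8,9}  ✓accept
end set {1,2,5,7,8,9} — state 1 in

Answer: ACCEPT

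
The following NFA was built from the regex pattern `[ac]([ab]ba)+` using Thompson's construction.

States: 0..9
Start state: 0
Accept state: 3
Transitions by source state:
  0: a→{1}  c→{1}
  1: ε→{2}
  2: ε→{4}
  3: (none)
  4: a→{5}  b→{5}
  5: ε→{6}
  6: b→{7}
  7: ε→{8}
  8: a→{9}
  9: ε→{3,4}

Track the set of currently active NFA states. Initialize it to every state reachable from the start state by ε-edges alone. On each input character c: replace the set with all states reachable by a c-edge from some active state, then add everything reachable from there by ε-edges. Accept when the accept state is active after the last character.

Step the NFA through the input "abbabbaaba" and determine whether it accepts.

S₀ = ε-closure({0}) = {0}
'a' @ 1: {1,2,4}
'b' @ 2: {5,6}
'b' @ 3: {7,8}
'a' @ 4: {3,4,9}  ✓accept
'b' @ 5: {5,6}
'b' @ 6: {7,8}
'a' @ 7: {3,4,9}  ✓accept
'a' @ 8: {5,6}
'b' @ 9: {7,8}
'a' @ 10: {3,4,9}  ✓accept
after full input: {3,4,9}  (accept=3 in)

Answer: ACCEPT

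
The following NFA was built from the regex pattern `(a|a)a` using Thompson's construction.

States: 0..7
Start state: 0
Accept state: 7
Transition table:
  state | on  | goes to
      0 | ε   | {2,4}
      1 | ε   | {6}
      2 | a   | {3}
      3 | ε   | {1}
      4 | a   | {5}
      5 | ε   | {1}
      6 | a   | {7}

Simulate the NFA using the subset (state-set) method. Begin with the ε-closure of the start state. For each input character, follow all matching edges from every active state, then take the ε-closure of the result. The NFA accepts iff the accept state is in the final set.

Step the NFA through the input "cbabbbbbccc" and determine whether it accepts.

S₀ = ε-closure({0}) = {0,2,4}
'c' @ 1: {}  — dead — no transitions
rest 'babbbbbccc' ignored (set empty)
end set {} — state 7 not in

Answer: REJECT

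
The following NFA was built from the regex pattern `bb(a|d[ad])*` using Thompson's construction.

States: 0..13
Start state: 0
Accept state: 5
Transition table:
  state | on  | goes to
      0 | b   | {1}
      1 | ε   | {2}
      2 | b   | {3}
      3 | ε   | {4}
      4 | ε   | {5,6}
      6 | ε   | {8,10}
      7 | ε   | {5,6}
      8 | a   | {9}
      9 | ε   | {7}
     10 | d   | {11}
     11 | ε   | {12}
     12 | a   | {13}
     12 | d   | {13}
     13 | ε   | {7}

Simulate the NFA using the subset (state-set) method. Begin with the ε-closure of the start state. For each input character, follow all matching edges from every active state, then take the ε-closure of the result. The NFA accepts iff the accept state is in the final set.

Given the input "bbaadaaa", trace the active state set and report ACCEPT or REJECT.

Answer: ACCEPT

Steps:
initial (ε-close {0}): {0}
'b' @ 1: {1,2}
'b' @ 2: {3,4,5,6,8,10}  ✓accept
'a' @ 3: {5,6,7,8,9,10}  ✓accept
'a' @ 4: {5,6,7,8,9,10}  ✓accept
'd' @ 5: {11,12}
'a' @ 6: {5,6,7,8,10,13}  ✓accept
'a' @ 7: {5,6,7,8,9,10}  ✓accept
'a' @ 8: {5,6,7,8,9,10}  ✓accept
end set {5,6,7,8,9,10} — state 5 in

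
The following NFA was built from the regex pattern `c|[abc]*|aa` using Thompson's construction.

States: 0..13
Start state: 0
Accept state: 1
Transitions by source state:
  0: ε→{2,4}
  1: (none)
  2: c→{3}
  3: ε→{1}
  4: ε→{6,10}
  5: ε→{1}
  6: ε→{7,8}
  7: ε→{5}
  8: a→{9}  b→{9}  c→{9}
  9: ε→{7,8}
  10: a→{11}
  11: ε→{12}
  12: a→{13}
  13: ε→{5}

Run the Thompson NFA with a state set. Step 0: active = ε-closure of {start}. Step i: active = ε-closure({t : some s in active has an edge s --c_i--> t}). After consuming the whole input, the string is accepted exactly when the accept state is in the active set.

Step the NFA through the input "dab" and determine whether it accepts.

S₀ = ε-closure({0}) = {0,1,2,4,5,6,7,8,10}
'd' @ 1: {}  — dead — no transitions
rest 'ab' ignored (set empty)
end set {} — state 1 not in

Answer: REJECT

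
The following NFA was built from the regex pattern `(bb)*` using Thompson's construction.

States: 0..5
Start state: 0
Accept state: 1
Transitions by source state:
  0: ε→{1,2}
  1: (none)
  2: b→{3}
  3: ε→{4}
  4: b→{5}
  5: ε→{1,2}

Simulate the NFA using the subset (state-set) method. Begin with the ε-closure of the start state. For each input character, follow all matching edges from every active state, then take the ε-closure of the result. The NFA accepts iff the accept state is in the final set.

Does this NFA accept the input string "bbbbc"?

Answer: REJECT

Trace:
S₀ = ε-closure({0}) = {0,1,2}
'b' @ 1: {3,4}
'b' @ 2: {1,2,5}  (accept∈set)
'b' @ 3: {3,4}
'b' @ 4: {1,2,5}  (accept∈set)
'c' @ 5: {}  — dead — no transitions
end set {} — state 1 not in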